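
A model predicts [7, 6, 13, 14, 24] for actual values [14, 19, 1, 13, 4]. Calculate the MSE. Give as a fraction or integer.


MSE = (1/5) * ((14-7)^2=49 + (19-6)^2=169 + (1-13)^2=144 + (13-14)^2=1 + (4-24)^2=400). Sum = 763. MSE = 763/5.

763/5


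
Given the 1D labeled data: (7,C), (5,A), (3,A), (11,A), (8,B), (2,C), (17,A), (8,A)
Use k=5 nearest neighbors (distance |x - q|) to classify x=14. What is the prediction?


Distances: |7-14|=7, |5-14|=9, |3-14|=11, |11-14|=3, |8-14|=6, |2-14|=12, |17-14|=3, |8-14|=6. 5 nearest: (11,A), (17,A), (8,A), (8,B), (7,C). Counts: {'A': 3, 'B': 1, 'C': 1}. Majority class: A.

A


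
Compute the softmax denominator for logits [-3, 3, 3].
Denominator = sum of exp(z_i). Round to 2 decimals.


Denom = e^-3=0.0498 + e^3=20.0855 + e^3=20.0855. Sum = 40.2208, which rounds to 40.22.

40.22


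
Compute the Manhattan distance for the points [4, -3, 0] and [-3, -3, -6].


d = sum of absolute differences: |4--3|=7 + |-3--3|=0 + |0--6|=6 = 13.

13


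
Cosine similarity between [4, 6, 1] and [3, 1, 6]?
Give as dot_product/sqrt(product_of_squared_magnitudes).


dot = 24. |a|^2 = 53, |b|^2 = 46. cos = 24/sqrt(2438).

24/sqrt(2438)


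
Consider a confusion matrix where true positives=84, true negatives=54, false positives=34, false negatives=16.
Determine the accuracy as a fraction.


Accuracy = (TP + TN) / (TP + TN + FP + FN) = (84 + 54) / 188 = 69/94.

69/94


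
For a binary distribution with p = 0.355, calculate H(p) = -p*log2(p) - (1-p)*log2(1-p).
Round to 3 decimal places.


H = -0.355*log2(0.355) - 0.645*log2(0.645) = 0.938.

0.938


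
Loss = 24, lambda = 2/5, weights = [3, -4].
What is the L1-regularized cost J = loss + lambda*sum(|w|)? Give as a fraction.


L1 norm = sum(|w|) = 7. J = 24 + 2/5 * 7 = 134/5.

134/5


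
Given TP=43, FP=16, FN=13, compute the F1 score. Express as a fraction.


Precision = 43/59 = 43/59. Recall = 43/56 = 43/56. F1 = 2*P*R/(P+R) = 86/115.

86/115


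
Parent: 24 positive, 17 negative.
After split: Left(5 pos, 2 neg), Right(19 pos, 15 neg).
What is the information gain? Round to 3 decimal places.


H(parent) = 0.9789. H(left) = 0.8631, H(right) = 0.9900. Weighted = (7/41)*0.8631 + (34/41)*0.9900 = 0.9683. IG = 0.9789 - 0.9683 = 0.0106, which rounds to 0.011.

0.011


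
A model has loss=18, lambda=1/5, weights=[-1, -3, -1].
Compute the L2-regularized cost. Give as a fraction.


L2 sq norm = sum(w^2) = 11. J = 18 + 1/5 * 11 = 101/5.

101/5


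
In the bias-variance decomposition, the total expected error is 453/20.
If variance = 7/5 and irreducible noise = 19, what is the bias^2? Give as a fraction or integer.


Total error = bias^2 + variance + irreducible noise. So bias^2 = 453/20 - 7/5 - 19 = 9/4.

9/4


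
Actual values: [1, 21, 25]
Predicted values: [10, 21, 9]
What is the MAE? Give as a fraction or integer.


MAE = (1/3) * (|1-10|=9 + |21-21|=0 + |25-9|=16). Sum = 25. MAE = 25/3.

25/3


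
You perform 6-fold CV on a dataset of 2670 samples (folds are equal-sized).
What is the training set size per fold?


Each validation fold has 2670/6 = 445 samples. Training set = 2670 - 445 = 2225.

2225


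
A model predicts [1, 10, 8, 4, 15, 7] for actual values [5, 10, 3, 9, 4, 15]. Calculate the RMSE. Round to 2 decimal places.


MSE = 41.8333. RMSE = sqrt(41.8333) = 6.47.

6.47


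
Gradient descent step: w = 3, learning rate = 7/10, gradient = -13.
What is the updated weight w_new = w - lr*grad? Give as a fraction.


w_new = 3 - 7/10 * -13 = 3 - -91/10 = 121/10.

121/10


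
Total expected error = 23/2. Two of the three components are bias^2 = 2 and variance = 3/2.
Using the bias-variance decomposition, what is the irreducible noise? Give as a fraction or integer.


Total error = bias^2 + variance + irreducible noise. So irreducible noise = 23/2 - 2 - 3/2 = 8.

8


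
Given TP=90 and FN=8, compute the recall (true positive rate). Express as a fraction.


Recall = TP / (TP + FN) = 90 / 98 = 45/49.

45/49


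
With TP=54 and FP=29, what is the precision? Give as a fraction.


Precision = TP / (TP + FP) = 54 / 83 = 54/83.

54/83


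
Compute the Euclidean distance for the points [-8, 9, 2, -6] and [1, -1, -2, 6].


d = sqrt(sum of squared differences). (-8-1)^2=81, (9--1)^2=100, (2--2)^2=16, (-6-6)^2=144. Sum = 341.

sqrt(341)


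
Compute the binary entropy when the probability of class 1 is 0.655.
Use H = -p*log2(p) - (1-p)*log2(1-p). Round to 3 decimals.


H = -0.655*log2(0.655) - 0.345*log2(0.345) = 0.930.

0.930


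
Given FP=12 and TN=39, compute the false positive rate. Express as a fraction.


FPR = FP / (FP + TN) = 12 / 51 = 4/17.

4/17


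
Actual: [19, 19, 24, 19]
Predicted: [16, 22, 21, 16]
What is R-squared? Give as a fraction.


Mean(y) = 81/4. SS_res = 36. SS_tot = 75/4. R^2 = 1 - 36/(75/4) = -23/25.

-23/25


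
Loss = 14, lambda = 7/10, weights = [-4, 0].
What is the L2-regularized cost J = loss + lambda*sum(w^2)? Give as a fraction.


L2 sq norm = sum(w^2) = 16. J = 14 + 7/10 * 16 = 126/5.

126/5


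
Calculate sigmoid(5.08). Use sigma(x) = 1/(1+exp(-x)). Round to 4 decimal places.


sigma(5.08) = 1/(1+e^(-5.08)) = 1/(1+0.006220) = 1/1.006220 = 0.9938.

0.9938


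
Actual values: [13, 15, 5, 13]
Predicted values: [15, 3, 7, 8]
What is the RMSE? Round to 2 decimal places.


MSE = 44.2500. RMSE = sqrt(44.2500) = 6.65.

6.65


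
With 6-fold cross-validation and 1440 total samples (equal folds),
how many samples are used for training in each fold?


Each validation fold has 1440/6 = 240 samples. Training set = 1440 - 240 = 1200.

1200


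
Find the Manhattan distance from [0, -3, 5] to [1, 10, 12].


d = sum of absolute differences: |0-1|=1 + |-3-10|=13 + |5-12|=7 = 21.

21


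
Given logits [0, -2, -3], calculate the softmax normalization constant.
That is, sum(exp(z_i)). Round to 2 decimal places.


Denom = e^0=1.0000 + e^-2=0.1353 + e^-3=0.0498. Sum = 1.1851, which rounds to 1.19.

1.19


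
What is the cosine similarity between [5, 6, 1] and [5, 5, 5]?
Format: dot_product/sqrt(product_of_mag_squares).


dot = 60. |a|^2 = 62, |b|^2 = 75. cos = 60/sqrt(4650).

60/sqrt(4650)


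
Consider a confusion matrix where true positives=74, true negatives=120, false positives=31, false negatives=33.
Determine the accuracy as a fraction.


Accuracy = (TP + TN) / (TP + TN + FP + FN) = (74 + 120) / 258 = 97/129.

97/129


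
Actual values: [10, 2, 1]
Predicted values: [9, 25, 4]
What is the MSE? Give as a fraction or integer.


MSE = (1/3) * ((10-9)^2=1 + (2-25)^2=529 + (1-4)^2=9). Sum = 539. MSE = 539/3.

539/3


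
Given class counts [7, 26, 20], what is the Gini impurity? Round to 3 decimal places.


Total = 53. Proportions: 7/53, 26/53, 20/53. sum(p_i^2) = 0.4005. Gini = 1 - 0.4005 = 0.5995, which rounds to 0.600.

0.600


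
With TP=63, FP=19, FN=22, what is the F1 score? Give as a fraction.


Precision = 63/82 = 63/82. Recall = 63/85 = 63/85. F1 = 2*P*R/(P+R) = 126/167.

126/167


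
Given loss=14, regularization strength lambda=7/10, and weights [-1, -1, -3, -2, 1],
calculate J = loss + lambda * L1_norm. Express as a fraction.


L1 norm = sum(|w|) = 8. J = 14 + 7/10 * 8 = 98/5.

98/5


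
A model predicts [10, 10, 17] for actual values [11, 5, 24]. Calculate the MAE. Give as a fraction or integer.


MAE = (1/3) * (|11-10|=1 + |5-10|=5 + |24-17|=7). Sum = 13. MAE = 13/3.

13/3


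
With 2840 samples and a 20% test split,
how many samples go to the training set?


Test set = 2840 * 20% = 568. Training set = 2840 - 568 = 2272.

2272


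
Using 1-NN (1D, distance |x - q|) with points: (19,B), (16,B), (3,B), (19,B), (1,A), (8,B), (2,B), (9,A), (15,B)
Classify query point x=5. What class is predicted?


Distances: |19-5|=14, |16-5|=11, |3-5|=2, |19-5|=14, |1-5|=4, |8-5|=3, |2-5|=3, |9-5|=4, |15-5|=10. 1 nearest: (3,B). Counts: {'B': 1}. Majority class: B.

B


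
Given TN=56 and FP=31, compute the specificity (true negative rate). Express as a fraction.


Specificity = TN / (TN + FP) = 56 / 87 = 56/87.

56/87


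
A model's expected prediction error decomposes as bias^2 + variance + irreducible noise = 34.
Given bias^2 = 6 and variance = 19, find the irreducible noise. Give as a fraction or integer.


Total error = bias^2 + variance + irreducible noise. So irreducible noise = 34 - 6 - 19 = 9.

9


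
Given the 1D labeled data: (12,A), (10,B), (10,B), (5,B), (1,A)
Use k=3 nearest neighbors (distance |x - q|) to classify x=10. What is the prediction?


Distances: |12-10|=2, |10-10|=0, |10-10|=0, |5-10|=5, |1-10|=9. 3 nearest: (10,B), (10,B), (12,A). Counts: {'B': 2, 'A': 1}. Majority class: B.

B


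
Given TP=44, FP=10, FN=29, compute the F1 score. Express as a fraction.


Precision = 44/54 = 22/27. Recall = 44/73 = 44/73. F1 = 2*P*R/(P+R) = 88/127.

88/127


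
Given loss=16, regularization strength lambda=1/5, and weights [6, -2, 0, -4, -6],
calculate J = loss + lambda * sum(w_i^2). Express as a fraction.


L2 sq norm = sum(w^2) = 92. J = 16 + 1/5 * 92 = 172/5.

172/5


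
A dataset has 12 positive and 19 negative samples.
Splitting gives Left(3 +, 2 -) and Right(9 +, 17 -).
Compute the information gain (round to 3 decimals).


H(parent) = 0.9629. H(left) = 0.9710, H(right) = 0.9306. Weighted = (5/31)*0.9710 + (26/31)*0.9306 = 0.9371. IG = 0.9629 - 0.9371 = 0.0258, which rounds to 0.026.

0.026


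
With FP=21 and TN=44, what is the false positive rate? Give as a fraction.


FPR = FP / (FP + TN) = 21 / 65 = 21/65.

21/65


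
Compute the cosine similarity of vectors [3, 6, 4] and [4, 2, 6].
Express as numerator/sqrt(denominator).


dot = 48. |a|^2 = 61, |b|^2 = 56. cos = 48/sqrt(3416).

48/sqrt(3416)


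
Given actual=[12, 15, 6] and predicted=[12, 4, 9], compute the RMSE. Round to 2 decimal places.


MSE = 43.3333. RMSE = sqrt(43.3333) = 6.58.

6.58


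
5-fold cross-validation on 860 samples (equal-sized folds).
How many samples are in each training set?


Each validation fold has 860/5 = 172 samples. Training set = 860 - 172 = 688.

688


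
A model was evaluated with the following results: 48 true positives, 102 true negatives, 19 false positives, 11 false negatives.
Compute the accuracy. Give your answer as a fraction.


Accuracy = (TP + TN) / (TP + TN + FP + FN) = (48 + 102) / 180 = 5/6.

5/6


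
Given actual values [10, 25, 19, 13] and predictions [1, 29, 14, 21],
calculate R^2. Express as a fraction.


Mean(y) = 67/4. SS_res = 186. SS_tot = 531/4. R^2 = 1 - 186/(531/4) = -71/177.

-71/177


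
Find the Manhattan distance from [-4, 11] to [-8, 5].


d = sum of absolute differences: |-4--8|=4 + |11-5|=6 = 10.

10


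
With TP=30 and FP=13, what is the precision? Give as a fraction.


Precision = TP / (TP + FP) = 30 / 43 = 30/43.

30/43


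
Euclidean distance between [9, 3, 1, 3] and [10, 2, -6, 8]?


d = sqrt(sum of squared differences). (9-10)^2=1, (3-2)^2=1, (1--6)^2=49, (3-8)^2=25. Sum = 76.

sqrt(76)


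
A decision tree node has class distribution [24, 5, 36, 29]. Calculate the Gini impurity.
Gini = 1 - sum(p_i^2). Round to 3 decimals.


Total = 94. Proportions: 24/94, 5/94, 36/94, 29/94. sum(p_i^2) = 0.3099. Gini = 1 - 0.3099 = 0.6901, which rounds to 0.690.

0.690


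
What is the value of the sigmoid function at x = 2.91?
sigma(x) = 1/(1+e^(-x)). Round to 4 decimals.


sigma(2.91) = 1/(1+e^(-2.91)) = 1/(1+0.054476) = 1/1.054476 = 0.9483.

0.9483


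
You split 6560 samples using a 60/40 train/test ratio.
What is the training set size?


Test set = 6560 * 40% = 2624. Training set = 6560 - 2624 = 3936.

3936


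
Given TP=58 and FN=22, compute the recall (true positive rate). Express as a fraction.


Recall = TP / (TP + FN) = 58 / 80 = 29/40.

29/40


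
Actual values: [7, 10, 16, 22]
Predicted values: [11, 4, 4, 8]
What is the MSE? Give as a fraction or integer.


MSE = (1/4) * ((7-11)^2=16 + (10-4)^2=36 + (16-4)^2=144 + (22-8)^2=196). Sum = 392. MSE = 98.

98


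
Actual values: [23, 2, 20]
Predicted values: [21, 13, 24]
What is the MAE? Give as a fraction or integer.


MAE = (1/3) * (|23-21|=2 + |2-13|=11 + |20-24|=4). Sum = 17. MAE = 17/3.

17/3


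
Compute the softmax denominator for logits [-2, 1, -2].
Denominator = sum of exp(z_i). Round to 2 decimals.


Denom = e^-2=0.1353 + e^1=2.7183 + e^-2=0.1353. Sum = 2.9889, which rounds to 2.99.

2.99


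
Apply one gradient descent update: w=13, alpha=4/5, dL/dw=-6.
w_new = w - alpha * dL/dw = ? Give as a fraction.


w_new = 13 - 4/5 * -6 = 13 - -24/5 = 89/5.

89/5


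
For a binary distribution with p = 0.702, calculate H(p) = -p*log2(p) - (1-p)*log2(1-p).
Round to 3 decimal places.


H = -0.702*log2(0.702) - 0.298*log2(0.298) = 0.879.

0.879


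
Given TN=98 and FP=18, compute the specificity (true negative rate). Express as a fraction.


Specificity = TN / (TN + FP) = 98 / 116 = 49/58.

49/58


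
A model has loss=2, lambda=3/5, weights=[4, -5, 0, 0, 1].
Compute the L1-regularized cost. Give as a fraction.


L1 norm = sum(|w|) = 10. J = 2 + 3/5 * 10 = 8.

8


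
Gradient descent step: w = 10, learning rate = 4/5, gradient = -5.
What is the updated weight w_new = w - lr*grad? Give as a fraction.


w_new = 10 - 4/5 * -5 = 10 - -4 = 14.

14


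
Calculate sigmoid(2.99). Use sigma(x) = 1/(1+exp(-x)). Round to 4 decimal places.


sigma(2.99) = 1/(1+e^(-2.99)) = 1/(1+0.050287) = 1/1.050287 = 0.9521.

0.9521


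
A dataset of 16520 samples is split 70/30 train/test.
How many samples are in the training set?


Test set = 16520 * 30% = 4956. Training set = 16520 - 4956 = 11564.

11564


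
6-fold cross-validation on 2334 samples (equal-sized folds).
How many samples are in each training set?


Each validation fold has 2334/6 = 389 samples. Training set = 2334 - 389 = 1945.

1945


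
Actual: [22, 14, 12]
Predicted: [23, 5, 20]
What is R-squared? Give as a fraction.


Mean(y) = 16. SS_res = 146. SS_tot = 56. R^2 = 1 - 146/(56) = -45/28.

-45/28


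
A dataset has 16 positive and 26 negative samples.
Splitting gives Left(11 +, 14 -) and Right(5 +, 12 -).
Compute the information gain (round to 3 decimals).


H(parent) = 0.9587. H(left) = 0.9896, H(right) = 0.8740. Weighted = (25/42)*0.9896 + (17/42)*0.8740 = 0.9428. IG = 0.9587 - 0.9428 = 0.0159, which rounds to 0.016.

0.016


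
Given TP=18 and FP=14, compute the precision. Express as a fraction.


Precision = TP / (TP + FP) = 18 / 32 = 9/16.

9/16


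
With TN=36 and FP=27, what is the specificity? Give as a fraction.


Specificity = TN / (TN + FP) = 36 / 63 = 4/7.

4/7


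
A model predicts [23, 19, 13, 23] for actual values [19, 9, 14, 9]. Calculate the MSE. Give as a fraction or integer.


MSE = (1/4) * ((19-23)^2=16 + (9-19)^2=100 + (14-13)^2=1 + (9-23)^2=196). Sum = 313. MSE = 313/4.

313/4


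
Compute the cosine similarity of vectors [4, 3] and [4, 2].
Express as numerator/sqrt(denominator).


dot = 22. |a|^2 = 25, |b|^2 = 20. cos = 22/sqrt(500).

22/sqrt(500)


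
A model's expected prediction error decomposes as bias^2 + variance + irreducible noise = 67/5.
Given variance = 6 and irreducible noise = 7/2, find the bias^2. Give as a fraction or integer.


Total error = bias^2 + variance + irreducible noise. So bias^2 = 67/5 - 6 - 7/2 = 39/10.

39/10


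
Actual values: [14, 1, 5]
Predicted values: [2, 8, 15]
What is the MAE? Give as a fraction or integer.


MAE = (1/3) * (|14-2|=12 + |1-8|=7 + |5-15|=10). Sum = 29. MAE = 29/3.

29/3


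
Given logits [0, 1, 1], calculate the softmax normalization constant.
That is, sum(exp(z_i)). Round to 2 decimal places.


Denom = e^0=1.0000 + e^1=2.7183 + e^1=2.7183. Sum = 6.4366, which rounds to 6.44.

6.44


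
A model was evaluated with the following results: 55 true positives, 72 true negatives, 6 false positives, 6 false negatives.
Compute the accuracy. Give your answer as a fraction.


Accuracy = (TP + TN) / (TP + TN + FP + FN) = (55 + 72) / 139 = 127/139.

127/139


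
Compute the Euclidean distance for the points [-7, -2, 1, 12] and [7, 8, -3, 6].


d = sqrt(sum of squared differences). (-7-7)^2=196, (-2-8)^2=100, (1--3)^2=16, (12-6)^2=36. Sum = 348.

sqrt(348)


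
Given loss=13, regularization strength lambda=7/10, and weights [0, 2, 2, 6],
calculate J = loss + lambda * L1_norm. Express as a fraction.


L1 norm = sum(|w|) = 10. J = 13 + 7/10 * 10 = 20.

20


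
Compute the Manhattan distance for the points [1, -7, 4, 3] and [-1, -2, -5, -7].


d = sum of absolute differences: |1--1|=2 + |-7--2|=5 + |4--5|=9 + |3--7|=10 = 26.

26


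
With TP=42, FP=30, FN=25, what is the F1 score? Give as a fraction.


Precision = 42/72 = 7/12. Recall = 42/67 = 42/67. F1 = 2*P*R/(P+R) = 84/139.

84/139


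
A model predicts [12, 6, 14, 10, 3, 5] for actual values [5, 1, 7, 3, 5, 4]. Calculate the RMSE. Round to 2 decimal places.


MSE = 29.5000. RMSE = sqrt(29.5000) = 5.43.

5.43


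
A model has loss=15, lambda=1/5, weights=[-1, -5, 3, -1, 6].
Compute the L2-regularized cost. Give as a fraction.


L2 sq norm = sum(w^2) = 72. J = 15 + 1/5 * 72 = 147/5.

147/5


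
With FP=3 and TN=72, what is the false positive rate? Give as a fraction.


FPR = FP / (FP + TN) = 3 / 75 = 1/25.

1/25


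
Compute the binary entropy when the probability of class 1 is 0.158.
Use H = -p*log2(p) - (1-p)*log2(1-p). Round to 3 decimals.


H = -0.158*log2(0.158) - 0.842*log2(0.842) = 0.630.

0.630


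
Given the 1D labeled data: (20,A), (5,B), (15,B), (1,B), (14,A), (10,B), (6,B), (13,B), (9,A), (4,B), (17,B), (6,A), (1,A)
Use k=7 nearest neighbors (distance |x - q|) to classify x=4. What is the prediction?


Distances: |20-4|=16, |5-4|=1, |15-4|=11, |1-4|=3, |14-4|=10, |10-4|=6, |6-4|=2, |13-4|=9, |9-4|=5, |4-4|=0, |17-4|=13, |6-4|=2, |1-4|=3. 7 nearest: (4,B), (5,B), (6,A), (6,B), (1,A), (1,B), (9,A). Counts: {'B': 4, 'A': 3}. Majority class: B.

B


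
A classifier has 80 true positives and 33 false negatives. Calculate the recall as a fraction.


Recall = TP / (TP + FN) = 80 / 113 = 80/113.

80/113


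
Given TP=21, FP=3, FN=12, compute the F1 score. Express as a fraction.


Precision = 21/24 = 7/8. Recall = 21/33 = 7/11. F1 = 2*P*R/(P+R) = 14/19.

14/19


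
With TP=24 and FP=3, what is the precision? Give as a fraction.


Precision = TP / (TP + FP) = 24 / 27 = 8/9.

8/9


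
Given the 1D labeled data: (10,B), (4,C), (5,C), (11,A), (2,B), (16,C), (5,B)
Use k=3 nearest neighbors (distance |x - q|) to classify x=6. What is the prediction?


Distances: |10-6|=4, |4-6|=2, |5-6|=1, |11-6|=5, |2-6|=4, |16-6|=10, |5-6|=1. 3 nearest: (5,B), (5,C), (4,C). Counts: {'B': 1, 'C': 2}. Majority class: C.

C


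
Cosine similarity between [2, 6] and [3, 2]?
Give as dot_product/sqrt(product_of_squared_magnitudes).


dot = 18. |a|^2 = 40, |b|^2 = 13. cos = 18/sqrt(520).

18/sqrt(520)


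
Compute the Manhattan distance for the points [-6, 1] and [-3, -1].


d = sum of absolute differences: |-6--3|=3 + |1--1|=2 = 5.

5


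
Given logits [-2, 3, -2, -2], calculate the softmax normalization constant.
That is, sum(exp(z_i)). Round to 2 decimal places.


Denom = e^-2=0.1353 + e^3=20.0855 + e^-2=0.1353 + e^-2=0.1353. Sum = 20.4914, which rounds to 20.49.

20.49


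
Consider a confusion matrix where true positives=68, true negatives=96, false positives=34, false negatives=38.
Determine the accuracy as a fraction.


Accuracy = (TP + TN) / (TP + TN + FP + FN) = (68 + 96) / 236 = 41/59.

41/59


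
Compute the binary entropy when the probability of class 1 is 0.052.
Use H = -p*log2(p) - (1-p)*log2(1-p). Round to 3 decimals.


H = -0.052*log2(0.052) - 0.948*log2(0.948) = 0.295.

0.295


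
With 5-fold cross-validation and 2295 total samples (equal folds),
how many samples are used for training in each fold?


Each validation fold has 2295/5 = 459 samples. Training set = 2295 - 459 = 1836.

1836


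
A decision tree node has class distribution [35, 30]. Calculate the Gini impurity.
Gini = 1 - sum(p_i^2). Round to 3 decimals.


Total = 65. Proportions: 35/65, 30/65. sum(p_i^2) = 0.5030. Gini = 1 - 0.5030 = 0.4970, which rounds to 0.497.

0.497


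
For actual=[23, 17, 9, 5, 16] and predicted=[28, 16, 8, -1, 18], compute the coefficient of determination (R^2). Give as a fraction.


Mean(y) = 14. SS_res = 67. SS_tot = 200. R^2 = 1 - 67/(200) = 133/200.

133/200


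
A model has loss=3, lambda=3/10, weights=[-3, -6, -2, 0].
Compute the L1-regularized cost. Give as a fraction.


L1 norm = sum(|w|) = 11. J = 3 + 3/10 * 11 = 63/10.

63/10


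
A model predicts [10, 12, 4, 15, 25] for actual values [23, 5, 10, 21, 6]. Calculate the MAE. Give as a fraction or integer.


MAE = (1/5) * (|23-10|=13 + |5-12|=7 + |10-4|=6 + |21-15|=6 + |6-25|=19). Sum = 51. MAE = 51/5.

51/5


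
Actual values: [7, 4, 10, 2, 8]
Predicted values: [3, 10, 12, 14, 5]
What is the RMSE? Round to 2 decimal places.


MSE = 41.8000. RMSE = sqrt(41.8000) = 6.47.

6.47


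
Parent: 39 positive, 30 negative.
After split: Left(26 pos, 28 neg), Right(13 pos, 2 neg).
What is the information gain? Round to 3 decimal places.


H(parent) = 0.9877. H(left) = 0.9990, H(right) = 0.5665. Weighted = (54/69)*0.9990 + (15/69)*0.5665 = 0.9050. IG = 0.9877 - 0.9050 = 0.0827, which rounds to 0.083.

0.083


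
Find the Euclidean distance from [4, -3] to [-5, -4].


d = sqrt(sum of squared differences). (4--5)^2=81, (-3--4)^2=1. Sum = 82.

sqrt(82)


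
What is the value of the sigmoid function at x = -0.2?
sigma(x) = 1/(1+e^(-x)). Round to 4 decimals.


sigma(-0.2) = 1/(1+e^(0.2)) = 1/(1+1.221403) = 1/2.221403 = 0.4502.

0.4502


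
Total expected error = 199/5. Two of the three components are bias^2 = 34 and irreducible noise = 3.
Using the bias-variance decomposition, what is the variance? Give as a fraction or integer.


Total error = bias^2 + variance + irreducible noise. So variance = 199/5 - 34 - 3 = 14/5.

14/5


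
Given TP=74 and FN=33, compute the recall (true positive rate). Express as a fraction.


Recall = TP / (TP + FN) = 74 / 107 = 74/107.

74/107


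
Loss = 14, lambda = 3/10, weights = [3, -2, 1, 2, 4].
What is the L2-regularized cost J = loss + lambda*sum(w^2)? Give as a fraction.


L2 sq norm = sum(w^2) = 34. J = 14 + 3/10 * 34 = 121/5.

121/5


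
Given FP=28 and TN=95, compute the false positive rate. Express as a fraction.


FPR = FP / (FP + TN) = 28 / 123 = 28/123.

28/123


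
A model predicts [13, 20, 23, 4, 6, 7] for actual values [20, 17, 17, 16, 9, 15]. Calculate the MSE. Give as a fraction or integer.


MSE = (1/6) * ((20-13)^2=49 + (17-20)^2=9 + (17-23)^2=36 + (16-4)^2=144 + (9-6)^2=9 + (15-7)^2=64). Sum = 311. MSE = 311/6.

311/6


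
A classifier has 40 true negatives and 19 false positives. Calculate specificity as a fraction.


Specificity = TN / (TN + FP) = 40 / 59 = 40/59.

40/59


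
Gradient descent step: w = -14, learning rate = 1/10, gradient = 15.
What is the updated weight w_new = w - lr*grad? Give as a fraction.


w_new = -14 - 1/10 * 15 = -14 - 3/2 = -31/2.

-31/2


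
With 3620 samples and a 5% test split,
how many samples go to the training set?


Test set = 3620 * 5% = 181. Training set = 3620 - 181 = 3439.

3439


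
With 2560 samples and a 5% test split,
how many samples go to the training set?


Test set = 2560 * 5% = 128. Training set = 2560 - 128 = 2432.

2432


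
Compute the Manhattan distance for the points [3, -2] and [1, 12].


d = sum of absolute differences: |3-1|=2 + |-2-12|=14 = 16.

16


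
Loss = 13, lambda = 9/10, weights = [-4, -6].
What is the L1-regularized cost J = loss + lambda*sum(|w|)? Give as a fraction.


L1 norm = sum(|w|) = 10. J = 13 + 9/10 * 10 = 22.

22


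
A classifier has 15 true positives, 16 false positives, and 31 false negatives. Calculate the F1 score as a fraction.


Precision = 15/31 = 15/31. Recall = 15/46 = 15/46. F1 = 2*P*R/(P+R) = 30/77.

30/77


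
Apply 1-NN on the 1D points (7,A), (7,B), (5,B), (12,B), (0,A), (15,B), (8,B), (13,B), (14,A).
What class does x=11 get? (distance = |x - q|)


Distances: |7-11|=4, |7-11|=4, |5-11|=6, |12-11|=1, |0-11|=11, |15-11|=4, |8-11|=3, |13-11|=2, |14-11|=3. 1 nearest: (12,B). Counts: {'B': 1}. Majority class: B.

B


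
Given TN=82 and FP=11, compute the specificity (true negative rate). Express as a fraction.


Specificity = TN / (TN + FP) = 82 / 93 = 82/93.

82/93


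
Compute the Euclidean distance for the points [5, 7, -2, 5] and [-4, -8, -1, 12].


d = sqrt(sum of squared differences). (5--4)^2=81, (7--8)^2=225, (-2--1)^2=1, (5-12)^2=49. Sum = 356.

sqrt(356)


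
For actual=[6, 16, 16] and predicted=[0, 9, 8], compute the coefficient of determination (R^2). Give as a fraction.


Mean(y) = 38/3. SS_res = 149. SS_tot = 200/3. R^2 = 1 - 149/(200/3) = -247/200.

-247/200


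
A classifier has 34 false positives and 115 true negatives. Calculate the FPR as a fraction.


FPR = FP / (FP + TN) = 34 / 149 = 34/149.

34/149


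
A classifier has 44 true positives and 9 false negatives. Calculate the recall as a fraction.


Recall = TP / (TP + FN) = 44 / 53 = 44/53.

44/53


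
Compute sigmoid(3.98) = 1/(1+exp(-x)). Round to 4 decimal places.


sigma(3.98) = 1/(1+e^(-3.98)) = 1/(1+0.018686) = 1/1.018686 = 0.9817.

0.9817


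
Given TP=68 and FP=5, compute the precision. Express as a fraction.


Precision = TP / (TP + FP) = 68 / 73 = 68/73.

68/73


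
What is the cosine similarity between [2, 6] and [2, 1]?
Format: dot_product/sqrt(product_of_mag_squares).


dot = 10. |a|^2 = 40, |b|^2 = 5. cos = 10/sqrt(200).

10/sqrt(200)


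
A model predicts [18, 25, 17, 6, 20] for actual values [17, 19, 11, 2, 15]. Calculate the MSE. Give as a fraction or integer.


MSE = (1/5) * ((17-18)^2=1 + (19-25)^2=36 + (11-17)^2=36 + (2-6)^2=16 + (15-20)^2=25). Sum = 114. MSE = 114/5.

114/5


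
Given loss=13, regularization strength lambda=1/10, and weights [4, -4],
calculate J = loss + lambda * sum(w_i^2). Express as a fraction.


L2 sq norm = sum(w^2) = 32. J = 13 + 1/10 * 32 = 81/5.

81/5


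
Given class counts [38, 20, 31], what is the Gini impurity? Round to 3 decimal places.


Total = 89. Proportions: 38/89, 20/89, 31/89. sum(p_i^2) = 0.3541. Gini = 1 - 0.3541 = 0.6459, which rounds to 0.646.

0.646


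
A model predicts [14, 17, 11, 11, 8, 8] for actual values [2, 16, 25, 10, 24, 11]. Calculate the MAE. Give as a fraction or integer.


MAE = (1/6) * (|2-14|=12 + |16-17|=1 + |25-11|=14 + |10-11|=1 + |24-8|=16 + |11-8|=3). Sum = 47. MAE = 47/6.

47/6


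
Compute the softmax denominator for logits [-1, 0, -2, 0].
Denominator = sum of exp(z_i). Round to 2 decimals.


Denom = e^-1=0.3679 + e^0=1.0000 + e^-2=0.1353 + e^0=1.0000. Sum = 2.5032, which rounds to 2.50.

2.50


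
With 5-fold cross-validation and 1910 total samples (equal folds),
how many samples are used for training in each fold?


Each validation fold has 1910/5 = 382 samples. Training set = 1910 - 382 = 1528.

1528


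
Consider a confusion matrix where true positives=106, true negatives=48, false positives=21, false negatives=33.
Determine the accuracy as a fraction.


Accuracy = (TP + TN) / (TP + TN + FP + FN) = (106 + 48) / 208 = 77/104.

77/104


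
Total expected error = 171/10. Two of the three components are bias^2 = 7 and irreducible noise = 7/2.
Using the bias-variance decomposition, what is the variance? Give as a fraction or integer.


Total error = bias^2 + variance + irreducible noise. So variance = 171/10 - 7 - 7/2 = 33/5.

33/5


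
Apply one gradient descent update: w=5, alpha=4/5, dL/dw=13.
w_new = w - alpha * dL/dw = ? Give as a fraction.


w_new = 5 - 4/5 * 13 = 5 - 52/5 = -27/5.

-27/5


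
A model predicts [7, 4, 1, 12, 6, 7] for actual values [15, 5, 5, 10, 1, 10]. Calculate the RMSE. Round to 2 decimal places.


MSE = 19.8333. RMSE = sqrt(19.8333) = 4.45.

4.45


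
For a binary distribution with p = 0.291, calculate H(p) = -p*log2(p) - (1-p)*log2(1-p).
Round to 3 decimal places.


H = -0.291*log2(0.291) - 0.709*log2(0.709) = 0.870.

0.870


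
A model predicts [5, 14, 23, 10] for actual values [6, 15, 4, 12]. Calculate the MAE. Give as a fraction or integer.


MAE = (1/4) * (|6-5|=1 + |15-14|=1 + |4-23|=19 + |12-10|=2). Sum = 23. MAE = 23/4.

23/4


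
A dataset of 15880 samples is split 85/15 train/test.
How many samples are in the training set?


Test set = 15880 * 15% = 2382. Training set = 15880 - 2382 = 13498.

13498


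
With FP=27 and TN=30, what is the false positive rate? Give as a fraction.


FPR = FP / (FP + TN) = 27 / 57 = 9/19.

9/19


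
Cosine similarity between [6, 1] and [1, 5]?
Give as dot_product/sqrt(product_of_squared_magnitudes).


dot = 11. |a|^2 = 37, |b|^2 = 26. cos = 11/sqrt(962).

11/sqrt(962)


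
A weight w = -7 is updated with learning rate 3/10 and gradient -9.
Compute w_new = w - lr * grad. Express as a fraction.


w_new = -7 - 3/10 * -9 = -7 - -27/10 = -43/10.

-43/10


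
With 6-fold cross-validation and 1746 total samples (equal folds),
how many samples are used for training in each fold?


Each validation fold has 1746/6 = 291 samples. Training set = 1746 - 291 = 1455.

1455


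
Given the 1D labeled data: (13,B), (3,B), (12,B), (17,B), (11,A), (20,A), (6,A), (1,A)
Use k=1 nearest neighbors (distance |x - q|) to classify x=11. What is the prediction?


Distances: |13-11|=2, |3-11|=8, |12-11|=1, |17-11|=6, |11-11|=0, |20-11|=9, |6-11|=5, |1-11|=10. 1 nearest: (11,A). Counts: {'A': 1}. Majority class: A.

A


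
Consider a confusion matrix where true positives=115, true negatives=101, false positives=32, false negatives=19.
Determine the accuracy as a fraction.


Accuracy = (TP + TN) / (TP + TN + FP + FN) = (115 + 101) / 267 = 72/89.

72/89


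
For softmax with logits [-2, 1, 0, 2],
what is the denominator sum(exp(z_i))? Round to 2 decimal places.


Denom = e^-2=0.1353 + e^1=2.7183 + e^0=1.0000 + e^2=7.3891. Sum = 11.2427, which rounds to 11.24.

11.24


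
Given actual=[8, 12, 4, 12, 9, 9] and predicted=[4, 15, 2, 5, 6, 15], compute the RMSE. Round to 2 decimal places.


MSE = 20.5000. RMSE = sqrt(20.5000) = 4.53.

4.53


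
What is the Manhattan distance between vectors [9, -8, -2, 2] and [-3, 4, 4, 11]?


d = sum of absolute differences: |9--3|=12 + |-8-4|=12 + |-2-4|=6 + |2-11|=9 = 39.

39


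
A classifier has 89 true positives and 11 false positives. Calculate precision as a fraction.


Precision = TP / (TP + FP) = 89 / 100 = 89/100.

89/100


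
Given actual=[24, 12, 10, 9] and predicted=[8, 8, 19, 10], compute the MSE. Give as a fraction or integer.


MSE = (1/4) * ((24-8)^2=256 + (12-8)^2=16 + (10-19)^2=81 + (9-10)^2=1). Sum = 354. MSE = 177/2.

177/2


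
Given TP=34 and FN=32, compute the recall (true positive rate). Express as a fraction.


Recall = TP / (TP + FN) = 34 / 66 = 17/33.

17/33


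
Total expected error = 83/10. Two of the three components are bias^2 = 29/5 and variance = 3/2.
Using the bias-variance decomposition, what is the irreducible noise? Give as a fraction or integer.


Total error = bias^2 + variance + irreducible noise. So irreducible noise = 83/10 - 29/5 - 3/2 = 1.

1


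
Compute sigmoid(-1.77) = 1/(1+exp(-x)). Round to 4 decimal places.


sigma(-1.77) = 1/(1+e^(1.77)) = 1/(1+5.870853) = 1/6.870853 = 0.1455.

0.1455


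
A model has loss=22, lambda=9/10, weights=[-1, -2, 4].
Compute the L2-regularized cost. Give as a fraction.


L2 sq norm = sum(w^2) = 21. J = 22 + 9/10 * 21 = 409/10.

409/10


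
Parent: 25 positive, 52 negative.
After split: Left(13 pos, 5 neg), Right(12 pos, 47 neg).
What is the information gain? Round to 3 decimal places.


H(parent) = 0.9094. H(left) = 0.8524, H(right) = 0.7287. Weighted = (18/77)*0.8524 + (59/77)*0.7287 = 0.7576. IG = 0.9094 - 0.7576 = 0.1518, which rounds to 0.152.

0.152


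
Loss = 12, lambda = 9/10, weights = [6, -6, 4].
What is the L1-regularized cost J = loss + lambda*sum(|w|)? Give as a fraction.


L1 norm = sum(|w|) = 16. J = 12 + 9/10 * 16 = 132/5.

132/5


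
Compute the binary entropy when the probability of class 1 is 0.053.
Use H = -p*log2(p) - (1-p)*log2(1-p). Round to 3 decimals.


H = -0.053*log2(0.053) - 0.947*log2(0.947) = 0.299.

0.299


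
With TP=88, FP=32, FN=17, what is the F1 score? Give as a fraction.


Precision = 88/120 = 11/15. Recall = 88/105 = 88/105. F1 = 2*P*R/(P+R) = 176/225.

176/225


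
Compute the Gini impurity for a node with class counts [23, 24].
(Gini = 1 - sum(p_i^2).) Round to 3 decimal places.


Total = 47. Proportions: 23/47, 24/47. sum(p_i^2) = 0.5002. Gini = 1 - 0.5002 = 0.4998, which rounds to 0.500.

0.500


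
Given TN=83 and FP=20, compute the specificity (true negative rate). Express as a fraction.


Specificity = TN / (TN + FP) = 83 / 103 = 83/103.

83/103


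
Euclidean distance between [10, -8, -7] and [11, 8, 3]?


d = sqrt(sum of squared differences). (10-11)^2=1, (-8-8)^2=256, (-7-3)^2=100. Sum = 357.

sqrt(357)


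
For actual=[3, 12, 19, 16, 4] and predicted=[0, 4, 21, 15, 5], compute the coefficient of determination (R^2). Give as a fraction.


Mean(y) = 54/5. SS_res = 79. SS_tot = 1014/5. R^2 = 1 - 79/(1014/5) = 619/1014.

619/1014


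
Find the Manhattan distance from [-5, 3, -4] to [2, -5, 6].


d = sum of absolute differences: |-5-2|=7 + |3--5|=8 + |-4-6|=10 = 25.

25


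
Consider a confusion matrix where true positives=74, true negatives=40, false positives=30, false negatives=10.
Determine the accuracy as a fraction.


Accuracy = (TP + TN) / (TP + TN + FP + FN) = (74 + 40) / 154 = 57/77.

57/77


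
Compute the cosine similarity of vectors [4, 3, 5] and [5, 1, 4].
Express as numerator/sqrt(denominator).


dot = 43. |a|^2 = 50, |b|^2 = 42. cos = 43/sqrt(2100).

43/sqrt(2100)


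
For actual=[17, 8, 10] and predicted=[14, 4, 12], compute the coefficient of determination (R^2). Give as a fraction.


Mean(y) = 35/3. SS_res = 29. SS_tot = 134/3. R^2 = 1 - 29/(134/3) = 47/134.

47/134


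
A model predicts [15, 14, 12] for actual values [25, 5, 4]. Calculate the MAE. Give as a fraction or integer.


MAE = (1/3) * (|25-15|=10 + |5-14|=9 + |4-12|=8). Sum = 27. MAE = 9.

9


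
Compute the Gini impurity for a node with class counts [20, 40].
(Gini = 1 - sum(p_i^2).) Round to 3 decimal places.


Total = 60. Proportions: 20/60, 40/60. sum(p_i^2) = 0.5556. Gini = 1 - 0.5556 = 0.4444, which rounds to 0.444.

0.444


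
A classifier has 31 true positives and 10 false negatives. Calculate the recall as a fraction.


Recall = TP / (TP + FN) = 31 / 41 = 31/41.

31/41


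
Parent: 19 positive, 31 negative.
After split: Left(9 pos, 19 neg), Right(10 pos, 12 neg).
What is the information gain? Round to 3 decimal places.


H(parent) = 0.9580. H(left) = 0.9059, H(right) = 0.9940. Weighted = (28/50)*0.9059 + (22/50)*0.9940 = 0.9447. IG = 0.9580 - 0.9447 = 0.0133, which rounds to 0.013.

0.013


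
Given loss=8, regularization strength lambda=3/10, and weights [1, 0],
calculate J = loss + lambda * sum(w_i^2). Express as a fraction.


L2 sq norm = sum(w^2) = 1. J = 8 + 3/10 * 1 = 83/10.

83/10


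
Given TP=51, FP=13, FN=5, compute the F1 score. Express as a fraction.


Precision = 51/64 = 51/64. Recall = 51/56 = 51/56. F1 = 2*P*R/(P+R) = 17/20.

17/20


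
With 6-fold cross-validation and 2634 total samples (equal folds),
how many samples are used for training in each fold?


Each validation fold has 2634/6 = 439 samples. Training set = 2634 - 439 = 2195.

2195


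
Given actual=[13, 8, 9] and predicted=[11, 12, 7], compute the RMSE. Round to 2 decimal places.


MSE = 8.0000. RMSE = sqrt(8.0000) = 2.83.

2.83


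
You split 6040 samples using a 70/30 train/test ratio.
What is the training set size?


Test set = 6040 * 30% = 1812. Training set = 6040 - 1812 = 4228.

4228


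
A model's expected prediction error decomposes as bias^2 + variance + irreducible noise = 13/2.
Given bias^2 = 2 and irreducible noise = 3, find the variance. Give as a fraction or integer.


Total error = bias^2 + variance + irreducible noise. So variance = 13/2 - 2 - 3 = 3/2.

3/2


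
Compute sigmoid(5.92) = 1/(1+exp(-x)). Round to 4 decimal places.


sigma(5.92) = 1/(1+e^(-5.92)) = 1/(1+0.002685) = 1/1.002685 = 0.9973.

0.9973


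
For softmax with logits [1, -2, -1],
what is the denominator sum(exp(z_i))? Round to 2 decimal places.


Denom = e^1=2.7183 + e^-2=0.1353 + e^-1=0.3679. Sum = 3.2215, which rounds to 3.22.

3.22


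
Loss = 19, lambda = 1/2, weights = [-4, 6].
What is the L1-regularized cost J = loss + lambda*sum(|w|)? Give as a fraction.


L1 norm = sum(|w|) = 10. J = 19 + 1/2 * 10 = 24.

24


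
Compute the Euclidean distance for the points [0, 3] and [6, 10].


d = sqrt(sum of squared differences). (0-6)^2=36, (3-10)^2=49. Sum = 85.

sqrt(85)


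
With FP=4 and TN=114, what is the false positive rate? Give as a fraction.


FPR = FP / (FP + TN) = 4 / 118 = 2/59.

2/59


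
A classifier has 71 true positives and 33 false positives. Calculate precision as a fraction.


Precision = TP / (TP + FP) = 71 / 104 = 71/104.

71/104


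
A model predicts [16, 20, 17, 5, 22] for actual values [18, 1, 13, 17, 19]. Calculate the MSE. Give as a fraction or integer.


MSE = (1/5) * ((18-16)^2=4 + (1-20)^2=361 + (13-17)^2=16 + (17-5)^2=144 + (19-22)^2=9). Sum = 534. MSE = 534/5.

534/5


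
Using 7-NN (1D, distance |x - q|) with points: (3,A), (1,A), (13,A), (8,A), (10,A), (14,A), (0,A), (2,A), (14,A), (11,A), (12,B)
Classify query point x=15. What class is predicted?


Distances: |3-15|=12, |1-15|=14, |13-15|=2, |8-15|=7, |10-15|=5, |14-15|=1, |0-15|=15, |2-15|=13, |14-15|=1, |11-15|=4, |12-15|=3. 7 nearest: (14,A), (14,A), (13,A), (12,B), (11,A), (10,A), (8,A). Counts: {'A': 6, 'B': 1}. Majority class: A.

A


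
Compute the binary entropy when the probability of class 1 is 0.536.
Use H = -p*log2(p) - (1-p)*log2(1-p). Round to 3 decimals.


H = -0.536*log2(0.536) - 0.464*log2(0.464) = 0.996.

0.996


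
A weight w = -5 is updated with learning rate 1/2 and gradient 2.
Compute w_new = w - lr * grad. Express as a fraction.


w_new = -5 - 1/2 * 2 = -5 - 1 = -6.

-6


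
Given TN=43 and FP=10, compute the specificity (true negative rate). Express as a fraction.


Specificity = TN / (TN + FP) = 43 / 53 = 43/53.

43/53


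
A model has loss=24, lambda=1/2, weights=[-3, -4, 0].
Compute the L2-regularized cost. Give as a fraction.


L2 sq norm = sum(w^2) = 25. J = 24 + 1/2 * 25 = 73/2.

73/2


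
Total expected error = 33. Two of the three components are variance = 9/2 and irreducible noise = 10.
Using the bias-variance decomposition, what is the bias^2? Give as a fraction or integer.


Total error = bias^2 + variance + irreducible noise. So bias^2 = 33 - 9/2 - 10 = 37/2.

37/2


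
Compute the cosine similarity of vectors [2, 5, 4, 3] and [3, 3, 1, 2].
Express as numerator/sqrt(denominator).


dot = 31. |a|^2 = 54, |b|^2 = 23. cos = 31/sqrt(1242).

31/sqrt(1242)


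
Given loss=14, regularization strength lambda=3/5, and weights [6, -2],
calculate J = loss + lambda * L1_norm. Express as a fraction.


L1 norm = sum(|w|) = 8. J = 14 + 3/5 * 8 = 94/5.

94/5
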